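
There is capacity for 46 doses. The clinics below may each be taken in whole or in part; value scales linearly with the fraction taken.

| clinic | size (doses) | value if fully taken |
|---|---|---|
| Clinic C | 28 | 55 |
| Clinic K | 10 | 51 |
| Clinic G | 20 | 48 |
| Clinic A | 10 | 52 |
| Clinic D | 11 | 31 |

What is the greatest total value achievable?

Best value per unit of size first: Clinic A 52/10≈5.2, Clinic K 51/10≈5.1, Clinic D 31/11≈2.82, Clinic G 48/20≈2.4, Clinic C 55/28≈1.96.
Take all of Clinic A (10 doses, value 52) — 36 doses left.
Clinic K: take in full, 10 doses for value 51 — 26 left.
Clinic D: take in full, 11 doses for value 31 — 15 left.
Fill the last 15 doses with part of Clinic G: 15/20 of it earns 36.
Total value = 170.

170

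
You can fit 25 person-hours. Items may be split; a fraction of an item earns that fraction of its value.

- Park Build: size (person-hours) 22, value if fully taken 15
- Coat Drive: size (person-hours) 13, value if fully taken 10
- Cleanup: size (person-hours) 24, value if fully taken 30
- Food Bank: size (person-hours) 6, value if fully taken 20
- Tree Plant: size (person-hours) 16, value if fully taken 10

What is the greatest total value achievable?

43.75

Best value per unit of size first: Food Bank 20/6≈3.33, Cleanup 30/24≈1.25, Coat Drive 10/13≈0.769, Park Build 15/22≈0.682, Tree Plant 10/16≈0.625.
Take all of Food Bank (6 person-hours, value 20) — 19 person-hours left.
Only 19 person-hours remain; take 19/24 of Cleanup for value 30×19/24 = 23.75.
Total value = 43.75.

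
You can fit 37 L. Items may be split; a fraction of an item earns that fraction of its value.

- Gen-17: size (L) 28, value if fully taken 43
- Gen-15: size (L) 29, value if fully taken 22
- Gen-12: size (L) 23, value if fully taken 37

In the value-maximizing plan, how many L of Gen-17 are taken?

14

Best value per unit of size first: Gen-12 37/23≈1.61, Gen-17 43/28≈1.54, Gen-15 22/29≈0.759.
All 23 L of Gen-12 fit (value 37) → 14 remain.
Only 14 L remain; take 14/28 of Gen-17 for value 43×14/28 = 21.5.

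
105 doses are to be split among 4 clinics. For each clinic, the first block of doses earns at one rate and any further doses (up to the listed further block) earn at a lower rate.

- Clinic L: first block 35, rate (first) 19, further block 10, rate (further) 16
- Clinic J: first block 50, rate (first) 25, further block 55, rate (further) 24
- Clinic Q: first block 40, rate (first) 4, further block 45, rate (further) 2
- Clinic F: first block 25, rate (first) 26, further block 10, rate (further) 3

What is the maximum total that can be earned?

2620

Rank every tier by rate: Clinic F/first 26 > Clinic J/first 25 > Clinic J/second 24 > Clinic L/first 19 > Clinic L/second 16 > Clinic Q/first 4 > Clinic F/second 3 > Clinic Q/second 2.
Clinic F first at 26: fill all 25 — 80 left.
Fill Clinic J first block (50 at 25) — 30 left.
Clinic J/second: +30 of 55 at 24; pool empty.
Total = 26×25 + 25×50 + 24×30 = 2620.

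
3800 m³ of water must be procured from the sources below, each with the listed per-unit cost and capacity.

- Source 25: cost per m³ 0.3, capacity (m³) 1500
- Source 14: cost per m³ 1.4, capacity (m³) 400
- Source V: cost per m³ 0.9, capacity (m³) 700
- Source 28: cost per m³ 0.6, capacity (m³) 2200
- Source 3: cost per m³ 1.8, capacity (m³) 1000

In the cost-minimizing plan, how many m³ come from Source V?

100

Cheapest first:
Source 25 at 0.3: take all 1500 m³ → 2300 still needed.
Take 2200 from Source 28 at 0.6 → need 100 more.
Take 100 from Source V at 0.9 to finish.
Source 14, Source 3: unused.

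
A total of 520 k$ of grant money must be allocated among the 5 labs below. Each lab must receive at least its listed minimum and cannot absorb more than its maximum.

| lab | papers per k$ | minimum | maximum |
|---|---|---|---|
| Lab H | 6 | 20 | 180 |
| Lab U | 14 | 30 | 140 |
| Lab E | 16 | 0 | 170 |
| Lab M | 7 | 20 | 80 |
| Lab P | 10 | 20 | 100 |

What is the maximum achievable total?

Meeting every minimum uses 20+30+0+20+20 = 90 k$, leaving 430.
Order the labs by papers per k$: Lab E 16 > Lab U 14 > Lab P 10 > Lab M 7 > Lab H 6.
Lab E: +170 to 170 (cap) ; 260 left.
Give Lab U 110 more to hit its cap of 140 ; 150 left.
Lab P: +80 to 100 (cap) ; 70 left.
Lab M takes 60 more to reach its cap of 80 ; 10 left.
Lab H: +10 (room for 160) → 30. Pool exhausted.
Total = 6×30 + 14×140 + 16×170 + 7×80 + 10×100 = 6420.

6420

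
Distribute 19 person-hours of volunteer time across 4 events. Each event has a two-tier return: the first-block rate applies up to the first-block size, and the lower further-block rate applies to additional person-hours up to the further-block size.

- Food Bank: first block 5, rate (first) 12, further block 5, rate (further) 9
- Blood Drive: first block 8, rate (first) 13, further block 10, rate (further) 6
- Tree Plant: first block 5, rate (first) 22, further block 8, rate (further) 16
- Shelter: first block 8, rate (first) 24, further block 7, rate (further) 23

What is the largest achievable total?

Treat each block as its own option and order by rate: Shelter/tier1 24 > Shelter/tier2 23 > Tree Plant/tier1 22 > Tree Plant/tier2 16 > Blood Drive/tier1 13 > Food Bank/tier1 12 > Food Bank/tier2 9 > Blood Drive/tier2 6.
Fill Shelter tier1 block (8 at 24) ; 11 left.
Shelter/tier2 (23): +7 ; 4 left.
Tree Plant tier1 at 22: only 4 left, fill 4.
Total = 24×8 + 23×7 + 22×4 = 441.

441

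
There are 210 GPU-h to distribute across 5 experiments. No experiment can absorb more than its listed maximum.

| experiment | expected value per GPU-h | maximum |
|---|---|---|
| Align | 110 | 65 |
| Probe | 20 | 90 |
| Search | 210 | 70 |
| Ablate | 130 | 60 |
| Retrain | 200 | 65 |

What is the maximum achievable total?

37150

Rank by expected value per GPU-h: Search 210 > Retrain 200 > Ablate 130 > Align 110 > Probe 20.
Search takes 70 to reach its cap of 70 → 140 left.
Retrain: +65 to 65 (cap) → 75 left.
Ablate: +60 to 60 (cap) → 15 left.
Align has room for 65 but only 15 remain, so it gets 15.
Total = 110×15 + 210×70 + 130×60 + 200×65 = 37150.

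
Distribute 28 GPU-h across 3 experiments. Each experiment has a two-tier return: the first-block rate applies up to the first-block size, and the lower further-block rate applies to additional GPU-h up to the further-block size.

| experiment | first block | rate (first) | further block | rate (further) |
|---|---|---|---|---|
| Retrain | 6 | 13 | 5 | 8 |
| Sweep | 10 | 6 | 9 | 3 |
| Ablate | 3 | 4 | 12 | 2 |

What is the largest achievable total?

202

Rank every tier by rate: Retrain/first 13 > Retrain/second 8 > Sweep/first 6 > Ablate/first 4 > Sweep/second 3 > Ablate/second 2.
Retrain first at 13: fill all 6 → 22 left.
Fill Retrain second block (5 at 8) → 17 left.
Sweep first at 6: fill all 10 → 7 left.
Fill Ablate first block (3 at 4) → 4 left.
Sweep/second: +4 of 9 at 3; pool empty.
Total = 13×6 + 8×5 + 6×10 + 4×3 + 3×4 = 202.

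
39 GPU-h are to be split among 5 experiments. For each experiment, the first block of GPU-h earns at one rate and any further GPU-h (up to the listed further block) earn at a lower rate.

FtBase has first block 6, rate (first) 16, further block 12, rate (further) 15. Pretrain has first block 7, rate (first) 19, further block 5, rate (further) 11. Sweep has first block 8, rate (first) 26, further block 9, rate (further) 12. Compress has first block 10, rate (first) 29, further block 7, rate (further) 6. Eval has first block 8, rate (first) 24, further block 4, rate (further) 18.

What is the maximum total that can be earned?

927

Rank every tier by rate: Compress/first 29 > Sweep/first 26 > Eval/first 24 > Pretrain/first 19 > Eval/second 18 > FtBase/first 16 > FtBase/second 15 > Sweep/second 12 > Pretrain/second 11 > Compress/second 6.
Compress first at 29: fill all 10 — 29 left.
Sweep/first (26): +8 — 21 left.
Fill Eval first block (8 at 24) — 13 left.
Pretrain/first (19): +7 — 6 left.
Eval second at 18: fill all 4 — 2 left.
FtBase/first: +2 of 6 at 16; pool empty.
Total = 29×10 + 26×8 + 24×8 + 19×7 + 18×4 + 16×2 = 927.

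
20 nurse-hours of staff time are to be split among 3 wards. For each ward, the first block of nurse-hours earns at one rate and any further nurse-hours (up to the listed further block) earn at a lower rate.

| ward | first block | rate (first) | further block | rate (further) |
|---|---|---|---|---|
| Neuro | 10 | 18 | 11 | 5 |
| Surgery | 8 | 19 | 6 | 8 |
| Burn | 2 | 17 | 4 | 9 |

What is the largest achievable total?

366

Rank every tier by rate: Surgery/tier1 19 > Neuro/tier1 18 > Burn/tier1 17 > Burn/tier2 9 > Surgery/tier2 8 > Neuro/tier2 5.
Fill Surgery tier1 block (8 at 19) → 12 left.
Neuro/tier1 (18): +10 → 2 left.
Burn tier1 at 17: fill all 2 → 0 left.
Total = 19×8 + 18×10 + 17×2 = 366.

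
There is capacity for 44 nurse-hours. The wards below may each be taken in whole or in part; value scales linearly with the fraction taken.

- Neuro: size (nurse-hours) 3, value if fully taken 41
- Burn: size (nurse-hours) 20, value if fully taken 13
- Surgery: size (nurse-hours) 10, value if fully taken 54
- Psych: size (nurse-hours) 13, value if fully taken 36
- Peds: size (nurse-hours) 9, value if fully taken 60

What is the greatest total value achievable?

196.85

Best value per unit of size first: Neuro 41/3≈13.7, Peds 60/9≈6.67, Surgery 54/10≈5.4, Psych 36/13≈2.77, Burn 13/20≈0.65.
Take all of Neuro (3 nurse-hours, value 41) ; 41 nurse-hours left.
Peds: take in full, 9 nurse-hours for value 60 ; 32 left.
All 10 nurse-hours of Surgery fit (value 54) ; 22 remain.
All 13 nurse-hours of Psych fit (value 36) ; 9 remain.
Only 9 nurse-hours remain; take 9/20 of Burn for value 13×9/20 = 5.85.
Total value = 196.85.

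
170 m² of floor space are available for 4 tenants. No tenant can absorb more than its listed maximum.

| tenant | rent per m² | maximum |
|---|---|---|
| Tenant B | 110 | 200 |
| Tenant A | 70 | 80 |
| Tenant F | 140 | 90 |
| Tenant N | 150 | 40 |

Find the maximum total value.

23000

Order the tenants by rent per m²: Tenant N 150 > Tenant F 140 > Tenant B 110 > Tenant A 70.
Tenant N takes 40 to reach its cap of 40 ; 130 left.
Tenant F takes 90 to reach its cap of 90 ; 40 left.
Tenant B: +40 (room for 200) → 40. Pool exhausted.
Total = 110×40 + 140×90 + 150×40 = 23000.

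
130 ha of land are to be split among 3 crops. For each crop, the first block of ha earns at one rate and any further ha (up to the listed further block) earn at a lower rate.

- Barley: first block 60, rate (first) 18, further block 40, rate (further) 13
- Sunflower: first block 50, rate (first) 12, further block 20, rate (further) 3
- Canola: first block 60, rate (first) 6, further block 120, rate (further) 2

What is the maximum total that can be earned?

Treat each block as its own option and order by rate: Barley/tier1 18 > Barley/tier2 13 > Sunflower/tier1 12 > Canola/tier1 6 > Sunflower/tier2 3 > Canola/tier2 2.
Fill Barley tier1 block (60 at 18) ; 70 left.
Barley/tier2 (13): +40 ; 30 left.
Sunflower/tier1: +30 of 50 at 12; pool empty.
Total = 18×60 + 13×40 + 12×30 = 1960.

1960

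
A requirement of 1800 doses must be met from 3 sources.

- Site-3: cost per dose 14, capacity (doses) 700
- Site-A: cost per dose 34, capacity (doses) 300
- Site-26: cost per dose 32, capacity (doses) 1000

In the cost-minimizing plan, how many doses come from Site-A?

Fill from the cheapest source first.
Take 700 from Site-3 at 14 ; need 1100 more.
Site-26 at 32: take all 1000 doses ; 100 still needed.
Site-A (34): take the remaining 100 ; done.

100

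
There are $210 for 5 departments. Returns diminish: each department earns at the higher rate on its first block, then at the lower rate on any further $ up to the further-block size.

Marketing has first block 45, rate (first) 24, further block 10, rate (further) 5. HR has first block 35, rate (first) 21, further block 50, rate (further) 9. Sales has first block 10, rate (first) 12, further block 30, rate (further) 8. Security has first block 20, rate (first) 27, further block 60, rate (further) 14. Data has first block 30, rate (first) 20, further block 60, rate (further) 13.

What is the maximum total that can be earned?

Rank every tier by rate: Security/T1 27 > Marketing/T1 24 > HR/T1 21 > Data/T1 20 > Security/T2 14 > Data/T2 13 > Sales/T1 12 > HR/T2 9 > Sales/T2 8 > Marketing/T2 5.
Fill Security T1 block (20 at 27) → 190 left.
Marketing/T1 (24): +45 → 145 left.
HR/T1 (21): +35 → 110 left.
Data/T1 (20): +30 → 80 left.
Security T2 at 14: fill all 60 → 20 left.
Data T2 at 13: only 20 left, fill 20.
Total = 27×20 + 24×45 + 21×35 + 20×30 + 14×60 + 13×20 = 4055.

4055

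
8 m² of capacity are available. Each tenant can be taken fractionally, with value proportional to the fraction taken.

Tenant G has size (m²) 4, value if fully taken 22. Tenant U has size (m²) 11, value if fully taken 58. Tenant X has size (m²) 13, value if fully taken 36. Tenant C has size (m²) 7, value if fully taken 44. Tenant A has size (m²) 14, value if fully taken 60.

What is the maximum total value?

49.5

Rank by value-to-size ratio: Tenant C 44/7≈6.29, Tenant G 22/4≈5.5, Tenant U 58/11≈5.27, Tenant A 60/14≈4.29, Tenant X 36/13≈2.77.
Take all of Tenant C (7 m², value 44) → 1 m² left.
1 m² left: a 1/4 share of Tenant G gives 22×1/4 = 5.5.
Total value = 49.5.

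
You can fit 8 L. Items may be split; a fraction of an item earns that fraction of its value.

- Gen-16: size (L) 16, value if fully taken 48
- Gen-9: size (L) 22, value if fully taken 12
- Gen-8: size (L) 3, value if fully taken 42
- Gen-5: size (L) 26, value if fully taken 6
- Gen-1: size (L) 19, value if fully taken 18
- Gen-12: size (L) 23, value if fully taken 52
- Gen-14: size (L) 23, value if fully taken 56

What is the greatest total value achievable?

Sort by value density: Gen-8 42/3≈14, Gen-16 48/16≈3, Gen-14 56/23≈2.43, Gen-12 52/23≈2.26, Gen-1 18/19≈0.947, Gen-9 12/22≈0.545, Gen-5 6/26≈0.231.
All 3 L of Gen-8 fit (value 42) ; 5 remain.
Only 5 L remain; take 5/16 of Gen-16 for value 48×5/16 = 15.
Total value = 57.

57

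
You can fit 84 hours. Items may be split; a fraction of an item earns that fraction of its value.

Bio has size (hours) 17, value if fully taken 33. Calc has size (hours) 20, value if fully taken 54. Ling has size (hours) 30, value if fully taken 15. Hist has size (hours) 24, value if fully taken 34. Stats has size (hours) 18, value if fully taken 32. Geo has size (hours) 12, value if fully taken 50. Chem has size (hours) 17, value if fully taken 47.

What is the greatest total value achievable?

216

Rank by value-to-size ratio: Geo 50/12≈4.17, Chem 47/17≈2.76, Calc 54/20≈2.7, Bio 33/17≈1.94, Stats 32/18≈1.78, Hist 34/24≈1.42, Ling 15/30≈0.5.
Take all of Geo (12 hours, value 50) — 72 hours left.
All 17 hours of Chem fit (value 47) — 55 remain.
Calc: take in full, 20 hours for value 54 — 35 left.
Take all of Bio (17 hours, value 33) — 18 hours left.
Stats: take in full, 18 hours for value 32 — 0 left.
Total value = 216.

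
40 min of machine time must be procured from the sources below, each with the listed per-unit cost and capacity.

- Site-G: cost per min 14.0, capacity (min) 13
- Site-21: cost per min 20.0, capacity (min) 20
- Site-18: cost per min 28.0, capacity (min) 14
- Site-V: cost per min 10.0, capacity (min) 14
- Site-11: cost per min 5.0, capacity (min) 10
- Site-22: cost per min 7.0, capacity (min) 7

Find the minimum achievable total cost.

Fill from the cheapest source first.
Site-11 at 5.0: take all 10 min ; 30 still needed.
Site-22 (7.0): use full 7 ; 23 min to go.
Site-V at 10.0: take all 14 min ; 9 still needed.
Site-G at 14.0: take 9 of its 13 ; requirement met.
Site-21, Site-18: unused.
Cost = 10×5.0 + 7×7.0 + 14×10.0 + 9×14.0 = 365.

365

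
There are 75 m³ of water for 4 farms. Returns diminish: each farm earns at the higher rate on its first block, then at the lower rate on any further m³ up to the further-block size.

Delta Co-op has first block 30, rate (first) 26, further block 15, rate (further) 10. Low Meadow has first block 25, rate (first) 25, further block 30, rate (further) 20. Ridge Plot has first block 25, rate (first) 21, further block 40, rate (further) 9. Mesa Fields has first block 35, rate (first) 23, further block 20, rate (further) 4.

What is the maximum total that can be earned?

1865

Order all 8 blocks by rate: Delta Co-op/first 26 > Low Meadow/first 25 > Mesa Fields/first 23 > Ridge Plot/first 21 > Low Meadow/second 20 > Delta Co-op/second 10 > Ridge Plot/second 9 > Mesa Fields/second 4.
Fill Delta Co-op first block (30 at 26) ; 45 left.
Fill Low Meadow first block (25 at 25) ; 20 left.
20 remain; put them into Mesa Fields first at 23.
Total = 26×30 + 25×25 + 23×20 = 1865.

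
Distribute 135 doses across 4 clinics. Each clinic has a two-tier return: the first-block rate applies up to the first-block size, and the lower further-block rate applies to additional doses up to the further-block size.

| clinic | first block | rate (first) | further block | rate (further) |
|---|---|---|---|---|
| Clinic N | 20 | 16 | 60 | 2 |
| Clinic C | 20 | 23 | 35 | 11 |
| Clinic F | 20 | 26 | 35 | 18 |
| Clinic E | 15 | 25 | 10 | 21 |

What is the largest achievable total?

Order all 8 blocks by rate: Clinic F/tier1 26 > Clinic E/tier1 25 > Clinic C/tier1 23 > Clinic E/tier2 21 > Clinic F/tier2 18 > Clinic N/tier1 16 > Clinic C/tier2 11 > Clinic N/tier2 2.
Clinic F tier1 at 26: fill all 20 — 115 left.
Clinic E/tier1 (25): +15 — 100 left.
Clinic C/tier1 (23): +20 — 80 left.
Fill Clinic E tier2 block (10 at 21) — 70 left.
Clinic F tier2 at 18: fill all 35 — 35 left.
Clinic N tier1 at 16: fill all 20 — 15 left.
Clinic C tier2 at 11: only 15 left, fill 15.
Total = 26×20 + 25×15 + 23×20 + 21×10 + 18×35 + 16×20 + 11×15 = 2680.

2680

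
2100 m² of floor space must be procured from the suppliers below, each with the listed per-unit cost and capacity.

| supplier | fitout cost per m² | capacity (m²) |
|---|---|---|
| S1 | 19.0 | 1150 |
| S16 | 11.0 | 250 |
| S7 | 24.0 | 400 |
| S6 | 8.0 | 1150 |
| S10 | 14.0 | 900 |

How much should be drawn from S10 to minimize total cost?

Cheapest first:
S6 at 8.0: take all 1150 m² — 950 still needed.
S16 (11.0): use full 250 — 700 m² to go.
S10 at 14.0: take 700 of its 900 — requirement met.
S1, S7: unused.

700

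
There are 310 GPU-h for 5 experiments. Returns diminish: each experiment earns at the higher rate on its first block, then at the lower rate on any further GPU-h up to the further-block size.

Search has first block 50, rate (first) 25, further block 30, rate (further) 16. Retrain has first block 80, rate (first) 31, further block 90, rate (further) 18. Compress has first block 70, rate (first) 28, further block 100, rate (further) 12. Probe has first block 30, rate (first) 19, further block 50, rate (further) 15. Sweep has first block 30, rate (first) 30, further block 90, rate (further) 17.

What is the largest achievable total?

Treat each block as its own option and order by rate: Retrain/tier1 31 > Sweep/tier1 30 > Compress/tier1 28 > Search/tier1 25 > Probe/tier1 19 > Retrain/tier2 18 > Sweep/tier2 17 > Search/tier2 16 > Probe/tier2 15 > Compress/tier2 12.
Retrain/tier1 (31): +80 — 230 left.
Fill Sweep tier1 block (30 at 30) — 200 left.
Compress tier1 at 28: fill all 70 — 130 left.
Search/tier1 (25): +50 — 80 left.
Fill Probe tier1 block (30 at 19) — 50 left.
Retrain/tier2: +50 of 90 at 18; pool empty.
Total = 31×80 + 30×30 + 28×70 + 25×50 + 19×30 + 18×50 = 8060.

8060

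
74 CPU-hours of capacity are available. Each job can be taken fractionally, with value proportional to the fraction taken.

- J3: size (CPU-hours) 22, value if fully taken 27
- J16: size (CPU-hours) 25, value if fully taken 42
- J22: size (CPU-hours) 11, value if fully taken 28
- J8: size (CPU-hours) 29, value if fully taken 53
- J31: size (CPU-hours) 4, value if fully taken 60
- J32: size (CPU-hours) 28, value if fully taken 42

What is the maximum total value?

Sort by value density: J31 60/4≈15, J22 28/11≈2.55, J8 53/29≈1.83, J16 42/25≈1.68, J32 42/28≈1.5, J3 27/22≈1.23.
Take all of J31 (4 CPU-hours, value 60) — 70 CPU-hours left.
All 11 CPU-hours of J22 fit (value 28) — 59 remain.
All 29 CPU-hours of J8 fit (value 53) — 30 remain.
J16: take in full, 25 CPU-hours for value 42 — 5 left.
Fill the last 5 CPU-hours with part of J32: 5/28 of it earns 7.5.
Total value = 190.5.

190.5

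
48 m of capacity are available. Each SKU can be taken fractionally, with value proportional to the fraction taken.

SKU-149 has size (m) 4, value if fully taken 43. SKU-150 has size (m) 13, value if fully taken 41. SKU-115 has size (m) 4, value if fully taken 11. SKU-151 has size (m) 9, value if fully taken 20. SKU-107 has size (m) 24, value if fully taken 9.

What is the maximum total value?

121.75

Sort by value density: SKU-149 43/4≈10.8, SKU-150 41/13≈3.15, SKU-115 11/4≈2.75, SKU-151 20/9≈2.22, SKU-107 9/24≈0.375.
Take all of SKU-149 (4 m, value 43) — 44 m left.
SKU-150: take in full, 13 m for value 41 — 31 left.
Take all of SKU-115 (4 m, value 11) — 27 m left.
All 9 m of SKU-151 fit (value 20) — 18 remain.
Fill the last 18 m with part of SKU-107: 18/24 of it earns 6.75.
Total value = 121.75.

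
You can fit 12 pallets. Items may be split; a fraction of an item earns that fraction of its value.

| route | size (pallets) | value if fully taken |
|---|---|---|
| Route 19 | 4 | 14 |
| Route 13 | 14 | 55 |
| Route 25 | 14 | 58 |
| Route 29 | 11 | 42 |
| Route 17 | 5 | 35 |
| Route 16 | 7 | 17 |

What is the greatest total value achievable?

64

Sort by value density: Route 17 35/5≈7, Route 25 58/14≈4.14, Route 13 55/14≈3.93, Route 29 42/11≈3.82, Route 19 14/4≈3.5, Route 16 17/7≈2.43.
All 5 pallets of Route 17 fit (value 35) — 7 remain.
Only 7 pallets remain; take 7/14 of Route 25 for value 58×7/14 = 29.
Total value = 64.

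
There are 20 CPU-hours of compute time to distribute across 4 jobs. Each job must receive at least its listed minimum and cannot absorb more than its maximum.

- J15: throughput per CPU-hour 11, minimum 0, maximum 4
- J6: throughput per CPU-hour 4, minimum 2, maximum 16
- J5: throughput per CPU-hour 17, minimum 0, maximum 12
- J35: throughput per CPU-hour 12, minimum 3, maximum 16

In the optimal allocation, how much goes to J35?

Meeting every minimum uses 0+2+0+3 = 5 CPU-hours, leaving 15.
Highest throughput per CPU-hour first: J5 17 > J35 12 > J15 11 > J6 4.
Give J5 12 more to hit its cap of 12 ; 3 left.
J35: +3 (room for 13) → 6. Pool exhausted.

6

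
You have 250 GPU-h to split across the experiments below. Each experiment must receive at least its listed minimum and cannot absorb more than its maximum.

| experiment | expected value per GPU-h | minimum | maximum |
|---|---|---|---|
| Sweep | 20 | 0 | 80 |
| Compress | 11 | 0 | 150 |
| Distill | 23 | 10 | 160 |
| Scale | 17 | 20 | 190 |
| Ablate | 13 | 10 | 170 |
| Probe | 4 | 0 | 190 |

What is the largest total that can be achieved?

5350

Meeting every minimum uses 0+0+10+20+10+0 = 40 GPU-h, leaving 210.
Order the experiments by expected value per GPU-h: Distill 23 > Sweep 20 > Scale 17 > Ablate 13 > Compress 11 > Probe 4.
Distill: +150 to 160 (cap) ; 60 left.
Sweep: +60 (room for 80) → 60. Pool exhausted.
Total = 20×60 + 23×160 + 17×20 + 13×10 = 5350.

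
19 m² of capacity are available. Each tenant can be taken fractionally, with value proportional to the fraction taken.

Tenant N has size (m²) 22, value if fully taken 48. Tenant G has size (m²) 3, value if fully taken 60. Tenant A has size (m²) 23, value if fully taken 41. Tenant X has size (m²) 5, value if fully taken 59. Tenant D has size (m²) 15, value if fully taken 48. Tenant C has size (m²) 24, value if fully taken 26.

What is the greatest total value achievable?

Best value per unit of size first: Tenant G 60/3≈20, Tenant X 59/5≈11.8, Tenant D 48/15≈3.2, Tenant N 48/22≈2.18, Tenant A 41/23≈1.78, Tenant C 26/24≈1.08.
Take all of Tenant G (3 m², value 60) — 16 m² left.
Tenant X: take in full, 5 m² for value 59 — 11 left.
11 m² left: a 11/15 share of Tenant D gives 48×11/15 = 35.2.
Total value = 154.2.

154.2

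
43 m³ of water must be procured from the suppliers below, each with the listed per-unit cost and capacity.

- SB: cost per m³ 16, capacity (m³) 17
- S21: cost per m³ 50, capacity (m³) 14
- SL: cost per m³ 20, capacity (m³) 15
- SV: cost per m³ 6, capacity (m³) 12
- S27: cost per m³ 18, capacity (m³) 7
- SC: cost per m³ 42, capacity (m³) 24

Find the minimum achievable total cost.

610

Cheapest first:
Take 12 from SV at 6 ; need 31 more.
Take 17 from SB at 16 ; need 14 more.
Take 7 from S27 at 18 ; need 7 more.
SL at 20: take 7 of its 15 ; requirement met.
SC, S21: unused.
Cost = 12×6 + 17×16 + 7×18 + 7×20 = 610.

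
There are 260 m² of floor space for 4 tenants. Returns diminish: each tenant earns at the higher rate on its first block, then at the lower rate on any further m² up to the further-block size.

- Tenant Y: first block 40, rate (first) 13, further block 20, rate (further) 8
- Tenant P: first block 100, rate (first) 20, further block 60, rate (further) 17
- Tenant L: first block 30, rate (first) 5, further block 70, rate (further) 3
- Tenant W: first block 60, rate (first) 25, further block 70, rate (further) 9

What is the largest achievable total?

5040

Treat each block as its own option and order by rate: Tenant W/T1 25 > Tenant P/T1 20 > Tenant P/T2 17 > Tenant Y/T1 13 > Tenant W/T2 9 > Tenant Y/T2 8 > Tenant L/T1 5 > Tenant L/T2 3.
Tenant W/T1 (25): +60 ; 200 left.
Tenant P T1 at 20: fill all 100 ; 100 left.
Fill Tenant P T2 block (60 at 17) ; 40 left.
Fill Tenant Y T1 block (40 at 13) ; 0 left.
Total = 25×60 + 20×100 + 17×60 + 13×40 = 5040.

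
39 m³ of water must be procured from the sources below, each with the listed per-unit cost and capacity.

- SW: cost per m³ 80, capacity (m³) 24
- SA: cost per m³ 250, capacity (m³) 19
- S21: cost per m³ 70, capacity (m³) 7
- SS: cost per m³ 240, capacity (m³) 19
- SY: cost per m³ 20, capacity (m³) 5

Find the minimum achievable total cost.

3230

Use sources in increasing cost order.
SY (20): use full 5 ; 34 m³ to go.
Take 7 from S21 at 70 ; need 27 more.
SW at 80: take all 24 m³ ; 3 still needed.
Take 3 from SS at 240 to finish.
SA: unused.
Cost = 5×20 + 7×70 + 24×80 + 3×240 = 3230.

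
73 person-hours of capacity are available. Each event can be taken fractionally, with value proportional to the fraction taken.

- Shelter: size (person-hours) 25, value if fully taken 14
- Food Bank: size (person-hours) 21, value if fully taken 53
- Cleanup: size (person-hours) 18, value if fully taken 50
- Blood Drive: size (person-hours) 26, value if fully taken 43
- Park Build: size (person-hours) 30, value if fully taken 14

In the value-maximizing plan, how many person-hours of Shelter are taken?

8

Best value per unit of size first: Cleanup 50/18≈2.78, Food Bank 53/21≈2.52, Blood Drive 43/26≈1.65, Shelter 14/25≈0.56, Park Build 14/30≈0.467.
All 18 person-hours of Cleanup fit (value 50) ; 55 remain.
Food Bank: take in full, 21 person-hours for value 53 ; 34 left.
Take all of Blood Drive (26 person-hours, value 43) ; 8 person-hours left.
8 person-hours left: a 8/25 share of Shelter gives 14×8/25 = 4.48.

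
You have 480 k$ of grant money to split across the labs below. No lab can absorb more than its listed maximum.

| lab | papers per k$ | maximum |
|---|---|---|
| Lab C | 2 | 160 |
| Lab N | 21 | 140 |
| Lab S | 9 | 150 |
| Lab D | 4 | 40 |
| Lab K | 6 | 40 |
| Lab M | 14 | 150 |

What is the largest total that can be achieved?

Rank by papers per k$: Lab N 21 > Lab M 14 > Lab S 9 > Lab K 6 > Lab D 4 > Lab C 2.
Lab N: +140 to 140 (cap) ; 340 left.
Give Lab M 150 to hit its cap of 150 ; 190 left.
Lab S: +150 to 150 (cap) ; 40 left.
Lab K: +40 to 40 (cap) ; 0 left.
Total = 21×140 + 9×150 + 6×40 + 14×150 = 6630.

6630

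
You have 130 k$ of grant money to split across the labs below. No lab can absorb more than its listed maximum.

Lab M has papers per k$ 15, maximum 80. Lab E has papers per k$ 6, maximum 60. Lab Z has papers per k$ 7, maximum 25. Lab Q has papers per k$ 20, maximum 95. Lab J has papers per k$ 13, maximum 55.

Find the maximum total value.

2425

Highest papers per k$ first: Lab Q 20 > Lab M 15 > Lab J 13 > Lab Z 7 > Lab E 6.
Give Lab Q 95 to hit its cap of 95 → 35 left.
Only 35 left; Lab M takes them to reach 35.
Total = 15×35 + 20×95 = 2425.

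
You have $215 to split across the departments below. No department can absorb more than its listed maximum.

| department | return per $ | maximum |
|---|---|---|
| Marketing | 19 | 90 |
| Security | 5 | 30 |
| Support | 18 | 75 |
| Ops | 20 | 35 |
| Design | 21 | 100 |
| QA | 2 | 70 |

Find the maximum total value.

4320

Rank by return per $: Design 21 > Ops 20 > Marketing 19 > Support 18 > Security 5 > QA 2.
Give Design 100 to hit its cap of 100 ; 115 left.
Give Ops 35 to hit its cap of 35 ; 80 left.
Only 80 left; Marketing takes them to reach 80.
Total = 19×80 + 20×35 + 21×100 = 4320.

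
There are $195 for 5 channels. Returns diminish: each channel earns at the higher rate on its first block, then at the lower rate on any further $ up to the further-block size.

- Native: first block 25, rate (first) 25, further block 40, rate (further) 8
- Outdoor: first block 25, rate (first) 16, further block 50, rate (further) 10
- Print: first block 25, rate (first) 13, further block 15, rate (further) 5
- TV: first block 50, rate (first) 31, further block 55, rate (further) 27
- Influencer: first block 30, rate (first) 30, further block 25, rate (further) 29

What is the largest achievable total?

5445

Order all 10 blocks by rate: TV/first 31 > Influencer/first 30 > Influencer/second 29 > TV/second 27 > Native/first 25 > Outdoor/first 16 > Print/first 13 > Outdoor/second 10 > Native/second 8 > Print/second 5.
TV first at 31: fill all 50 ; 145 left.
Influencer/first (30): +30 ; 115 left.
Influencer/second (29): +25 ; 90 left.
TV second at 27: fill all 55 ; 35 left.
Fill Native first block (25 at 25) ; 10 left.
Outdoor first at 16: only 10 left, fill 10.
Total = 31×50 + 30×30 + 29×25 + 27×55 + 25×25 + 16×10 = 5445.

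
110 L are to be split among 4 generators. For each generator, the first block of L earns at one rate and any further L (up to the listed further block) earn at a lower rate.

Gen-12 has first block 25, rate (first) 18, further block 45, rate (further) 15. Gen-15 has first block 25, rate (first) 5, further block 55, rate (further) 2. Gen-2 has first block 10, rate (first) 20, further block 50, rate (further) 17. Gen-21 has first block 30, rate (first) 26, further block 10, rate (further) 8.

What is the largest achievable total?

2195

Treat each block as its own option and order by rate: Gen-21/first 26 > Gen-2/first 20 > Gen-12/first 18 > Gen-2/second 17 > Gen-12/second 15 > Gen-21/second 8 > Gen-15/first 5 > Gen-15/second 2.
Gen-21 first at 26: fill all 30 → 80 left.
Gen-2 first at 20: fill all 10 → 70 left.
Gen-12 first at 18: fill all 25 → 45 left.
45 remain; put them into Gen-2 second at 17.
Total = 26×30 + 20×10 + 18×25 + 17×45 = 2195.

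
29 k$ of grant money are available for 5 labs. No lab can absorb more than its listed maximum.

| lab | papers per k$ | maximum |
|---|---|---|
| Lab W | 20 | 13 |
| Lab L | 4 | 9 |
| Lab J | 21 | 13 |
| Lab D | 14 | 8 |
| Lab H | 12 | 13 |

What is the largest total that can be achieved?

Highest papers per k$ first: Lab J 21 > Lab W 20 > Lab D 14 > Lab H 12 > Lab L 4.
Lab J: +13 to 13 (cap) — 16 left.
Give Lab W 13 to hit its cap of 13 — 3 left.
Lab D has room for 8 but only 3 remain, so it gets 3.
Total = 20×13 + 21×13 + 14×3 = 575.

575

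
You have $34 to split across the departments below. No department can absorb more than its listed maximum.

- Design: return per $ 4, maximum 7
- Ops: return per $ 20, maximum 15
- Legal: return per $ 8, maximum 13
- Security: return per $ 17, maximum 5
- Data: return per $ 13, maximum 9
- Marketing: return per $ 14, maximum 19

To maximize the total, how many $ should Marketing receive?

14

Highest return per $ first: Ops 20 > Security 17 > Marketing 14 > Data 13 > Legal 8 > Design 4.
Ops takes 15 to reach its cap of 15 ; 19 left.
Security: +5 to 5 (cap) ; 14 left.
Only 14 left; Marketing takes them to reach 14.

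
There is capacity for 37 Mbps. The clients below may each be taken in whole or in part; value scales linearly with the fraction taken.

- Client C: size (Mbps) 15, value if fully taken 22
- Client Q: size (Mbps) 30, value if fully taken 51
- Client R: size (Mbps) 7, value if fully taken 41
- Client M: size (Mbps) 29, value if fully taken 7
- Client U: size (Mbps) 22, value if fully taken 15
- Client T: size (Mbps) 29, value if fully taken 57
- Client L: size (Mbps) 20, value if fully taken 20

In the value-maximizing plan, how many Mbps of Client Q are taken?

1

Best value per unit of size first: Client R 41/7≈5.86, Client T 57/29≈1.97, Client Q 51/30≈1.7, Client C 22/15≈1.47, Client L 20/20≈1, Client U 15/22≈0.682, Client M 7/29≈0.241.
Client R: take in full, 7 Mbps for value 41 — 30 left.
Take all of Client T (29 Mbps, value 57) — 1 Mbps left.
Fill the last 1 Mbps with part of Client Q: 1/30 of it earns 1.7.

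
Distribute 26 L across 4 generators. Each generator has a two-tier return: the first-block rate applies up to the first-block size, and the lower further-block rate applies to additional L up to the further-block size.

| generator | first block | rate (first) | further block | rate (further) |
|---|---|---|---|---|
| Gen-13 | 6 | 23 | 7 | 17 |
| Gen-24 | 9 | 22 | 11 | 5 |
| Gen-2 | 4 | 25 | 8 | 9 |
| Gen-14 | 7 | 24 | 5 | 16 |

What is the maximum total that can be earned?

Rank every tier by rate: Gen-2/tier1 25 > Gen-14/tier1 24 > Gen-13/tier1 23 > Gen-24/tier1 22 > Gen-13/tier2 17 > Gen-14/tier2 16 > Gen-2/tier2 9 > Gen-24/tier2 5.
Fill Gen-2 tier1 block (4 at 25) → 22 left.
Gen-14 tier1 at 24: fill all 7 → 15 left.
Gen-13/tier1 (23): +6 → 9 left.
Fill Gen-24 tier1 block (9 at 22) → 0 left.
Total = 25×4 + 24×7 + 23×6 + 22×9 = 604.

604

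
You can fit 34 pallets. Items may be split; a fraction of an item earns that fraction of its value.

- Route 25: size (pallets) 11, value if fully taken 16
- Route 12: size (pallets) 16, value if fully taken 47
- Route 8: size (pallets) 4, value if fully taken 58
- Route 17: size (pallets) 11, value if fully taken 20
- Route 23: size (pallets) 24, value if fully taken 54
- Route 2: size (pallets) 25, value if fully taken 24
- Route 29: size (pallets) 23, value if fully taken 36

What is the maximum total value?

136.5

Sort by value density: Route 8 58/4≈14.5, Route 12 47/16≈2.94, Route 23 54/24≈2.25, Route 17 20/11≈1.82, Route 29 36/23≈1.57, Route 25 16/11≈1.45, Route 2 24/25≈0.96.
All 4 pallets of Route 8 fit (value 58) — 30 remain.
Take all of Route 12 (16 pallets, value 47) — 14 pallets left.
14 pallets left: a 14/24 share of Route 23 gives 54×14/24 = 31.5.
Total value = 136.5.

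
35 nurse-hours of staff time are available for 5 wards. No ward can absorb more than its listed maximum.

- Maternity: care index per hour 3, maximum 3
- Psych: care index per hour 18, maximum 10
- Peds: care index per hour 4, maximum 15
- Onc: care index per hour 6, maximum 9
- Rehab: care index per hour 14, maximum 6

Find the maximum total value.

358

Rank by care index per hour: Psych 18 > Rehab 14 > Onc 6 > Peds 4 > Maternity 3.
Psych takes 10 to reach its cap of 10 — 25 left.
Give Rehab 6 to hit its cap of 6 — 19 left.
Onc: +9 to 9 (cap) — 10 left.
Peds has room for 15 but only 10 remain, so it gets 10.
Total = 18×10 + 4×10 + 6×9 + 14×6 = 358.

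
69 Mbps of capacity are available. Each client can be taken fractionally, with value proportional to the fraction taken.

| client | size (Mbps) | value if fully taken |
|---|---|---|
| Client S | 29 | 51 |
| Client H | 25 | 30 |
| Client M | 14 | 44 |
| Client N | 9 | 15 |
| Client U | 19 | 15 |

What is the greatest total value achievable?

130.4

Rank by value-to-size ratio: Client M 44/14≈3.14, Client S 51/29≈1.76, Client N 15/9≈1.67, Client H 30/25≈1.2, Client U 15/19≈0.789.
All 14 Mbps of Client M fit (value 44) ; 55 remain.
All 29 Mbps of Client S fit (value 51) ; 26 remain.
All 9 Mbps of Client N fit (value 15) ; 17 remain.
Only 17 Mbps remain; take 17/25 of Client H for value 30×17/25 = 20.4.
Total value = 130.4.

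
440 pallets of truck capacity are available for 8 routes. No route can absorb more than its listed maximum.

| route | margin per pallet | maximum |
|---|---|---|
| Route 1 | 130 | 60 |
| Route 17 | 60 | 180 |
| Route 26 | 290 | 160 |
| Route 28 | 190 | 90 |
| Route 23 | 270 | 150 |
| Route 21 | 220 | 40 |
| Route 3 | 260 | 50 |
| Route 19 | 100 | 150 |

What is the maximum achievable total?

Highest margin per pallet first: Route 26 290 > Route 23 270 > Route 3 260 > Route 21 220 > Route 28 190 > Route 1 130 > Route 19 100 > Route 17 60.
Route 26 takes 160 to reach its cap of 160 ; 280 left.
Route 23 takes 150 to reach its cap of 150 ; 130 left.
Give Route 3 50 to hit its cap of 50 ; 80 left.
Route 21: +40 to 40 (cap) ; 40 left.
Only 40 left; Route 28 takes them to reach 40.
Total = 290×160 + 190×40 + 270×150 + 220×40 + 260×50 = 116300.

116300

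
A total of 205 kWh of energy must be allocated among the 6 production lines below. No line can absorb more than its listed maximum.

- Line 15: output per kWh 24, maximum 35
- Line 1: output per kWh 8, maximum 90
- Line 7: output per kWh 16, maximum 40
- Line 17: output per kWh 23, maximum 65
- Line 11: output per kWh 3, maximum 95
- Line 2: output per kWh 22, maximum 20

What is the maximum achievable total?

3775

Order the production lines by output per kWh: Line 15 24 > Line 17 23 > Line 2 22 > Line 7 16 > Line 1 8 > Line 11 3.
Give Line 15 35 to hit its cap of 35 — 170 left.
Give Line 17 65 to hit its cap of 65 — 105 left.
Line 2: +20 to 20 (cap) — 85 left.
Line 7 takes 40 to reach its cap of 40 — 45 left.
Line 1 has room for 90 but only 45 remain, so it gets 45.
Total = 24×35 + 8×45 + 16×40 + 23×65 + 22×20 = 3775.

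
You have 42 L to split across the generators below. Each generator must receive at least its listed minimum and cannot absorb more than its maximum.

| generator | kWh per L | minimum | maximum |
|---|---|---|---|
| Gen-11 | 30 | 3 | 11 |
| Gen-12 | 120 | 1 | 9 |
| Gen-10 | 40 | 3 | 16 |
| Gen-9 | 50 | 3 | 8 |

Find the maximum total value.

Meeting every minimum uses 3+1+3+3 = 10 L, leaving 32.
Highest kWh per L first: Gen-12 120 > Gen-9 50 > Gen-10 40 > Gen-11 30.
Give Gen-12 8 more to hit its cap of 9 → 24 left.
Gen-9 takes 5 more to reach its cap of 8 → 19 left.
Gen-10 takes 13 more to reach its cap of 16 → 6 left.
Gen-11 has room for 8 more but only 6 remain, so it gets 9.
Total = 30×9 + 120×9 + 40×16 + 50×8 = 2390.

2390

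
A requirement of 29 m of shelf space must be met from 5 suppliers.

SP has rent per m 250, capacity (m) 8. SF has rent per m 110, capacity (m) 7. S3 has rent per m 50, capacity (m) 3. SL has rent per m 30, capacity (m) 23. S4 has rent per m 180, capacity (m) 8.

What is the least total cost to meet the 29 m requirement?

1170

Use suppliers in increasing cost order.
SL (30): use full 23 → 6 m to go.
S3 (50): use full 3 → 3 m to go.
SF at 110: take 3 of its 7 → requirement met.
S4, SP: unused.
Cost = 23×30 + 3×50 + 3×110 = 1170.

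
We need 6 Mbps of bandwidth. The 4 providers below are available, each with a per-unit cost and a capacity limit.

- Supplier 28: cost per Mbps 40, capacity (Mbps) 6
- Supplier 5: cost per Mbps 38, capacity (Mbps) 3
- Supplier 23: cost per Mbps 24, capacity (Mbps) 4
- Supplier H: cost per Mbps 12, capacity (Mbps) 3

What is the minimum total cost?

108

Fill from the cheapest provider first.
Take 3 from Supplier H at 12 → need 3 more.
Take 3 from Supplier 23 at 24 to finish.
Supplier 5, Supplier 28: unused.
Cost = 3×12 + 3×24 = 108.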